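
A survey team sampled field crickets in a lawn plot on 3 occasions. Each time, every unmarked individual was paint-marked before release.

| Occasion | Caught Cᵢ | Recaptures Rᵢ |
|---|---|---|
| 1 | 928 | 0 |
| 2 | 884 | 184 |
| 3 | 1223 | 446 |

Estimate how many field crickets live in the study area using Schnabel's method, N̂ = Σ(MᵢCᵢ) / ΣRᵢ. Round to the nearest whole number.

N ≈ 4463

Marked at large before each occasion: Mᵢ = Σⱼ<ᵢ (Cⱼ − Rⱼ) → M1=0, M2=928, M3=1628
Σ MᵢCᵢ = 0·928 + 928·884 + 1628·1223 = 0 + 820352 + 1991044 = 2811396
Σ Rᵢ = 0 + 184 + 446 = 630
N̂ = 2811396 / 630 ≈ 4462.5 → 4463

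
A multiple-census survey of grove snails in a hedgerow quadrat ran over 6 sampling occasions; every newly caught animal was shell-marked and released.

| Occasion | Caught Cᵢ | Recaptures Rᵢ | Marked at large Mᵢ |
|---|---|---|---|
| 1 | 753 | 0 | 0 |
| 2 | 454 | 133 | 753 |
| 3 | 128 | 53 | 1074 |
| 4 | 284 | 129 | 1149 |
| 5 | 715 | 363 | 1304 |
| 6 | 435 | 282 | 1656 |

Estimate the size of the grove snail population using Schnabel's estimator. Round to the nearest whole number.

Σ MᵢCᵢ = 0·753 + 753·454 + 1074·128 + 1149·284 + 1304·715 + 1656·435 = 0 + 341862 + 137472 + 326316 + 932360 + 720360 = 2458370
Σ Rᵢ = 0 + 133 + 53 + 129 + 363 + 282 = 960
N̂ = 2458370 / 960 ≈ 2560.8 → 2561

N ≈ 2561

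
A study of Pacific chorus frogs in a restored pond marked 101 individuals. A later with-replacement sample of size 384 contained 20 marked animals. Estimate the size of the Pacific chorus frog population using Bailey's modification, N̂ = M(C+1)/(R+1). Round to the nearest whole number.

N̂ = 101·(384+1)/(20+1) = 101·385/21 = 38885/21 ≈ 1851.7 → 1852

N ≈ 1852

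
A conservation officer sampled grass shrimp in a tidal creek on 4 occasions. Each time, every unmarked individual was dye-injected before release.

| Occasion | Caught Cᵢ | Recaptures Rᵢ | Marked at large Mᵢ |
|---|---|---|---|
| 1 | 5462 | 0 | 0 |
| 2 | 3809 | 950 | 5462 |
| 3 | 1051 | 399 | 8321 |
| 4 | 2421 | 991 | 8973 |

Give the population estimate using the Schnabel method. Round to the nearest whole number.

N ≈ 21,912

Σ MᵢCᵢ = 0·5462 + 5462·3809 + 8321·1051 + 8973·2421 = 0 + 20804758 + 8745371 + 21723633 = 51273762
Σ Rᵢ = 0 + 950 + 399 + 991 = 2340
N̂ = 51273762 / 2340 ≈ 21911.9 → 21912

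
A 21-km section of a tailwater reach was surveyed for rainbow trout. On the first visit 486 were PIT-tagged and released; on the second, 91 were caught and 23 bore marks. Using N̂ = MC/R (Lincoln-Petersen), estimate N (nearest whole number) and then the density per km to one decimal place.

density ≈ 91.6 rainbow trout per km

N̂ = 486·91/23 = 44226/23 ≈ 1922.9 → 1923
Density = N̂ / area = 1923 / 21 ≈ 91.57 → 91.6 per km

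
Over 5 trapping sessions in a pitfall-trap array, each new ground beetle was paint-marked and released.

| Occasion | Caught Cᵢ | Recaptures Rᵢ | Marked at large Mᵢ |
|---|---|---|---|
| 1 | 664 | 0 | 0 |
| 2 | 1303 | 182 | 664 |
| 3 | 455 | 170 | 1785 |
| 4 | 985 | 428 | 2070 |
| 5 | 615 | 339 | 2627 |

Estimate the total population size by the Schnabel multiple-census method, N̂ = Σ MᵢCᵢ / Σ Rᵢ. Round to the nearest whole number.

Σ MᵢCᵢ = 0·664 + 664·1303 + 1785·455 + 2070·985 + 2627·615 = 0 + 865192 + 812175 + 2038950 + 1615605 = 5331922
Σ Rᵢ = 0 + 182 + 170 + 428 + 339 = 1119
N̂ = 5331922 / 1119 ≈ 4764.9 → 4765

N ≈ 4765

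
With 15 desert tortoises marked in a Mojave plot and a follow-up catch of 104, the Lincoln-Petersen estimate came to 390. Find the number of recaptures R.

R = 4

From N = M·C/R: R = M·C / N = 15·104 / 390 = 1560 / 390 = 4.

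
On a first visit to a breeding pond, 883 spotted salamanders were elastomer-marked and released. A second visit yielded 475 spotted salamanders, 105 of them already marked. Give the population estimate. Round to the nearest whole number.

Lincoln-Petersen assumes M/N = R/C, so N = M·C / R.
N = (883 × 475) / 105 = 419425 / 105 ≈ 3994.5 → 3995

N ≈ 3995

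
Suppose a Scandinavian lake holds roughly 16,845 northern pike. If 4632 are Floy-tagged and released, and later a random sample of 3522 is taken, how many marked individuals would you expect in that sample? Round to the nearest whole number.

expected recaptures ≈ 968

The marked fraction of the population is 4632/16845, so in a sample of 3522 expect C·(M/N) marked.
E[R] = 4632 × 3522 / 16845 = 16313904 / 16845 ≈ 968.47 → 968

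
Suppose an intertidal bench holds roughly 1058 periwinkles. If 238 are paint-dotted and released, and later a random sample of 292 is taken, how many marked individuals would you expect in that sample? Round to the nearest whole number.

expected recaptures ≈ 66

Expected recaptures E[R] = M·C / N.
E[R] = 238 × 292 / 1058 = 69496 / 1058 ≈ 65.7 → 66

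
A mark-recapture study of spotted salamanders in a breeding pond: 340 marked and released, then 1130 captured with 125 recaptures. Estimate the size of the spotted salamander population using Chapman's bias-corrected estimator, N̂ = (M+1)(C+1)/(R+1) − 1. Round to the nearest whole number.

N̂ = (340+1)(1130+1)/(125+1) − 1 = 341·1131/126 − 1
= 385671/126 − 1 ≈ 3060.9 − 1 ≈ 3059.9 → 3060

N ≈ 3060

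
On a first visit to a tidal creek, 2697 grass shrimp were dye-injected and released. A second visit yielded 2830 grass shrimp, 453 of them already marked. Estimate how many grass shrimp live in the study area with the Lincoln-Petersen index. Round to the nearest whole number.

If marked individuals mix randomly, R/C ≈ M/N, giving N ≈ M·C/R.
N = (2697 × 2830) / 453 = 7632510 / 453 ≈ 16848.8 → 16849

N ≈ 16,849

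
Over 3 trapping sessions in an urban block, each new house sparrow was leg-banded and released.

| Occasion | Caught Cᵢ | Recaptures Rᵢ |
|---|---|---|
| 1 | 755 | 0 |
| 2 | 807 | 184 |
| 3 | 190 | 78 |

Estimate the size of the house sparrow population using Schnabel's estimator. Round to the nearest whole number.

N ≈ 3325

Marked at large before each occasion: Mᵢ = Σⱼ<ᵢ (Cⱼ − Rⱼ) → M1=0, M2=755, M3=1378
Σ MᵢCᵢ = 0·755 + 755·807 + 1378·190 = 0 + 609285 + 261820 = 871105
Σ Rᵢ = 0 + 184 + 78 = 262
N̂ = 871105 / 262 ≈ 3324.8 → 3325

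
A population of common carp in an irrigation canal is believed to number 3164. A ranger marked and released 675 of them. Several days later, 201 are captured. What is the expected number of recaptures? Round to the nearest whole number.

expected recaptures ≈ 43

Expected recaptures E[R] = M·C / N.
E[R] = 675 × 201 / 3164 = 135675 / 3164 ≈ 42.9 → 43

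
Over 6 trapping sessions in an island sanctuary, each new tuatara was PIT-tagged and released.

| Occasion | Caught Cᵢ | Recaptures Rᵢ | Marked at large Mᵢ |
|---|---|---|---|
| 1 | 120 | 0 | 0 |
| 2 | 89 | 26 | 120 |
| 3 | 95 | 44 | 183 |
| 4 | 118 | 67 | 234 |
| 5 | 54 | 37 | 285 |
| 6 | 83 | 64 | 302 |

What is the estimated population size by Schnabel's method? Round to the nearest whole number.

Σ MᵢCᵢ = 0·120 + 120·89 + 183·95 + 234·118 + 285·54 + 302·83 = 0 + 10680 + 17385 + 27612 + 15390 + 25066 = 96133
Σ Rᵢ = 0 + 26 + 44 + 67 + 37 + 64 = 238
N̂ = 96133 / 238 ≈ 403.9 → 404

N ≈ 404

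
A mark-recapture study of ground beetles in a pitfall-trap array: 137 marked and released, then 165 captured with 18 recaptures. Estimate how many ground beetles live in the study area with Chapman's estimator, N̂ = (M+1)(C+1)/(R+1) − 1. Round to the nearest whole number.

N̂ = (137+1)(165+1)/(18+1) − 1 = 138·166/19 − 1
= 22908/19 − 1 ≈ 1205.7 − 1 ≈ 1204.7 → 1205

N ≈ 1205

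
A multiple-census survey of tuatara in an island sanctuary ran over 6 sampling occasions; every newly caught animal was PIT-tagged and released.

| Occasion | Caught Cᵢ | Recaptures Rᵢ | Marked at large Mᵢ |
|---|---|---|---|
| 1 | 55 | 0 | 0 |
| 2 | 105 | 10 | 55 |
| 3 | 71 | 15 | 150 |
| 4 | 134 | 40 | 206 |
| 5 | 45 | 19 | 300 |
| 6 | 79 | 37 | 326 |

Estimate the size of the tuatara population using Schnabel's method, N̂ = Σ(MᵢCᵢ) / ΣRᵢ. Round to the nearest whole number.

Σ MᵢCᵢ = 0·55 + 55·105 + 150·71 + 206·134 + 300·45 + 326·79 = 0 + 5775 + 10650 + 27604 + 13500 + 25754 = 83283
Σ Rᵢ = 0 + 10 + 15 + 40 + 19 + 37 = 121
N̂ = 83283 / 121 ≈ 688.3 → 688

N ≈ 688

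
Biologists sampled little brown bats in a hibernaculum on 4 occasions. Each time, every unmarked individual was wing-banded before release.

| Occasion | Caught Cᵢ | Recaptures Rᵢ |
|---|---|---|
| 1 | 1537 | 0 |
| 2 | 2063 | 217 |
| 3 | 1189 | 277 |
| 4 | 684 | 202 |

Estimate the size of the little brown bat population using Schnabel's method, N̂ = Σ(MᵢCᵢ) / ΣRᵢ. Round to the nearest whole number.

Marked at large before each occasion: Mᵢ = Σⱼ<ᵢ (Cⱼ − Rⱼ) → M1=0, M2=1537, M3=3383, M4=4295
Σ MᵢCᵢ = 0·1537 + 1537·2063 + 3383·1189 + 4295·684 = 0 + 3170831 + 4022387 + 2937780 = 10130998
Σ Rᵢ = 0 + 217 + 277 + 202 = 696
N̂ = 10130998 / 696 ≈ 14556.0 → 14556

N ≈ 14,556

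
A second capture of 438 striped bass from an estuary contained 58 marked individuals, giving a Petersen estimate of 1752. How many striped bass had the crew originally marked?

From N = M·C/R: M = N·R / C = 1752·58 / 438 = 101616 / 438 = 232.

M = 232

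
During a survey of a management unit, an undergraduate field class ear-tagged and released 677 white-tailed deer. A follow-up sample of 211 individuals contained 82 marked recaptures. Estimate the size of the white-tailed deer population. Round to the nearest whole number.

N ≈ 1742

The marked fraction in the recapture sample should equal the marked fraction in the population: 82/211 = 677/N.
N = (677 × 211) / 82 = 142847 / 82 ≈ 1742.0 → 1742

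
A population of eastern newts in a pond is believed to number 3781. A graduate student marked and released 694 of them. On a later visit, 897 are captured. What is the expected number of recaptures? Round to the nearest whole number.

expected recaptures ≈ 165

Expected recaptures E[R] = M·C / N.
E[R] = 694 × 897 / 3781 = 622518 / 3781 ≈ 164.6 → 165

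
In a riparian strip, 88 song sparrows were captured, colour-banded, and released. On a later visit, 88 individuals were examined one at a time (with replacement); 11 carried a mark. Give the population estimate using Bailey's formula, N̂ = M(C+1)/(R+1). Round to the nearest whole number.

N̂ = 88·(88+1)/(11+1) = 88·89/12 = 7832/12 ≈ 652.7 → 653

N ≈ 653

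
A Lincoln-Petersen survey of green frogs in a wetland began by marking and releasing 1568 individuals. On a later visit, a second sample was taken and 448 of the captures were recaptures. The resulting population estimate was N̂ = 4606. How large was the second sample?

C = 1316

From N = M·C/R: C = N·R / M = 4606·448 / 1568 = 2063488 / 1568 = 1316.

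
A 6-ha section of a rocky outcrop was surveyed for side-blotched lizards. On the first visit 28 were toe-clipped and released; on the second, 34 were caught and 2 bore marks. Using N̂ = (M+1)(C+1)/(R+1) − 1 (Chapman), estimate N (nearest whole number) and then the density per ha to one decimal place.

density ≈ 56.2 side-blotched lizards per ha

N̂ = 29·35/3 − 1 = 1015/3 − 1 ≈ 337.3 → 337
Density = N̂ / area = 337 / 6 ≈ 56.17 → 56.2 per ha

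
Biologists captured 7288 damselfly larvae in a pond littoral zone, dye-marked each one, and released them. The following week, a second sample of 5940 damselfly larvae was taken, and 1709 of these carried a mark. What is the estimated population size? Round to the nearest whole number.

N ≈ 25,331

If marked individuals mix randomly, R/C ≈ M/N, giving N ≈ M·C/R.
N = (7288 × 5940) / 1709 = 43290720 / 1709 ≈ 25331.0 → 25331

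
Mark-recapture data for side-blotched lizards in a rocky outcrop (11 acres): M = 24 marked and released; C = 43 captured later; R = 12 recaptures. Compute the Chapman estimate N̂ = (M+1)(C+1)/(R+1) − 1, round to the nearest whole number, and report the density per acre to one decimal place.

density ≈ 7.6 side-blotched lizards per acre

N̂ = 25·44/13 − 1 = 1100/13 − 1 ≈ 83.6 → 84
Density = N̂ / area = 84 / 11 ≈ 7.64 → 7.6 per acre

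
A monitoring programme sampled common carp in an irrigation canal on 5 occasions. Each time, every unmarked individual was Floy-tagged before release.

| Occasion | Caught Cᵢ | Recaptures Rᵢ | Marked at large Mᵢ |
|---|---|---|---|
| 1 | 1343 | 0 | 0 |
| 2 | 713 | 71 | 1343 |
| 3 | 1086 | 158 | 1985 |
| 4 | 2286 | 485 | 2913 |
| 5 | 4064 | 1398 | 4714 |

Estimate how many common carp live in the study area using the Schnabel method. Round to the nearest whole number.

N ≈ 13,698

Σ MᵢCᵢ = 0·1343 + 1343·713 + 1985·1086 + 2913·2286 + 4714·4064 = 0 + 957559 + 2155710 + 6659118 + 19157696 = 28930083
Σ Rᵢ = 0 + 71 + 158 + 485 + 1398 = 2112
N̂ = 28930083 / 2112 ≈ 13698.0 → 13698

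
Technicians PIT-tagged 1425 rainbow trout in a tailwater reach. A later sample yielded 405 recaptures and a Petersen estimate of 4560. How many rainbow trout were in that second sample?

From N = M·C/R: C = N·R / M = 4560·405 / 1425 = 1846800 / 1425 = 1296.

C = 1296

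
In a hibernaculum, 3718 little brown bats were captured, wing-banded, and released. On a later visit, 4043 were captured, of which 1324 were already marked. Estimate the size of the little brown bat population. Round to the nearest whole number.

N = (3718 × 4043) / 1324 = 15031874 / 1324 ≈ 11353.4 → 11353

N ≈ 11,353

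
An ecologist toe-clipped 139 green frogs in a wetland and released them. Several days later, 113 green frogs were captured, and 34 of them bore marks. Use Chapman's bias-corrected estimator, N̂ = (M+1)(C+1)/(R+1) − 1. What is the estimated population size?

N = 455

N̂ = (139+1)(113+1)/(34+1) − 1 = 140·114/35 − 1
= 15960/35 − 1 = 456 − 1 = 455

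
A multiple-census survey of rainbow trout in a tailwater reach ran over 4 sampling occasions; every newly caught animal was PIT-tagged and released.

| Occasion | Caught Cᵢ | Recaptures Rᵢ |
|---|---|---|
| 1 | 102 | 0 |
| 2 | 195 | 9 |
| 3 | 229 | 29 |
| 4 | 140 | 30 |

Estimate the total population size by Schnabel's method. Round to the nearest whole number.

N ≈ 2267

Marked at large before each occasion: Mᵢ = Σⱼ<ᵢ (Cⱼ − Rⱼ) → M1=0, M2=102, M3=288, M4=488
Σ MᵢCᵢ = 0·102 + 102·195 + 288·229 + 488·140 = 0 + 19890 + 65952 + 68320 = 154162
Σ Rᵢ = 0 + 9 + 29 + 30 = 68
N̂ = 154162 / 68 ≈ 2267.1 → 2267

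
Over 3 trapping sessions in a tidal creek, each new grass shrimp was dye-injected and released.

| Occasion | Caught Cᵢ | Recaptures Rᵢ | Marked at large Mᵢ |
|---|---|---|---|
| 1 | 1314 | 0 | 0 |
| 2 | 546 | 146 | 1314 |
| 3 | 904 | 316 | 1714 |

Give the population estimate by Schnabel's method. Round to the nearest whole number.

N ≈ 4907

Σ MᵢCᵢ = 0·1314 + 1314·546 + 1714·904 = 0 + 717444 + 1549456 = 2266900
Σ Rᵢ = 0 + 146 + 316 = 462
N̂ = 2266900 / 462 ≈ 4906.7 → 4907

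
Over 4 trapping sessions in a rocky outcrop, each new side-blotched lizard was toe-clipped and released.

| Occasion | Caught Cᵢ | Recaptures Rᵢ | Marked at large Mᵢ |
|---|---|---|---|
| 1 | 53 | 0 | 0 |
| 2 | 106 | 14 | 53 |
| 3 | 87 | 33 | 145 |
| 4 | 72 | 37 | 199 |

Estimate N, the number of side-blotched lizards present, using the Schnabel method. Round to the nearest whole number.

Σ MᵢCᵢ = 0·53 + 53·106 + 145·87 + 199·72 = 0 + 5618 + 12615 + 14328 = 32561
Σ Rᵢ = 0 + 14 + 33 + 37 = 84
N̂ = 32561 / 84 ≈ 387.6 → 388

N ≈ 388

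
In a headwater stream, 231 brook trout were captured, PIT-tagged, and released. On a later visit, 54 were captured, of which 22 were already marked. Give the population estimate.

N = (231 × 54) / 22 = 12474 / 22 = 567

N = 567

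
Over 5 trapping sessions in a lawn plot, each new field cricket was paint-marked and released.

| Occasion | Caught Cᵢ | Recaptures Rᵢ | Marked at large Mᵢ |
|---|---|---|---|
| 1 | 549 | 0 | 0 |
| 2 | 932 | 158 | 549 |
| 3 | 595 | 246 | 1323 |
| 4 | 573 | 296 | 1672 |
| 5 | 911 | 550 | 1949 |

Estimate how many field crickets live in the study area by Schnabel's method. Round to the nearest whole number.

N ≈ 3226

Σ MᵢCᵢ = 0·549 + 549·932 + 1323·595 + 1672·573 + 1949·911 = 0 + 511668 + 787185 + 958056 + 1775539 = 4032448
Σ Rᵢ = 0 + 158 + 246 + 296 + 550 = 1250
N̂ = 4032448 / 1250 ≈ 3226.0 → 3226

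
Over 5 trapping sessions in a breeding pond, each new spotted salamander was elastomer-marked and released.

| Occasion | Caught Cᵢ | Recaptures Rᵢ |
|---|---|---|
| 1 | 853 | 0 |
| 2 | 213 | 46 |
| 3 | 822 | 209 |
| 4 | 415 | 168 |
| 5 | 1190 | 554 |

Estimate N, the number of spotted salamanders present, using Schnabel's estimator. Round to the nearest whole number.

N ≈ 4028

Marked at large before each occasion: Mᵢ = Σⱼ<ᵢ (Cⱼ − Rⱼ) → M1=0, M2=853, M3=1020, M4=1633, M5=1880
Σ MᵢCᵢ = 0·853 + 853·213 + 1020·822 + 1633·415 + 1880·1190 = 0 + 181689 + 838440 + 677695 + 2237200 = 3935024
Σ Rᵢ = 0 + 46 + 209 + 168 + 554 = 977
N̂ = 3935024 / 977 ≈ 4027.7 → 4028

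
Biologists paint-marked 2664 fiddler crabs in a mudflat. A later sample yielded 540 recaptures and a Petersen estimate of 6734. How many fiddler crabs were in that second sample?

From N = M·C/R: C = N·R / M = 6734·540 / 2664 = 3636360 / 2664 = 1365.

C = 1365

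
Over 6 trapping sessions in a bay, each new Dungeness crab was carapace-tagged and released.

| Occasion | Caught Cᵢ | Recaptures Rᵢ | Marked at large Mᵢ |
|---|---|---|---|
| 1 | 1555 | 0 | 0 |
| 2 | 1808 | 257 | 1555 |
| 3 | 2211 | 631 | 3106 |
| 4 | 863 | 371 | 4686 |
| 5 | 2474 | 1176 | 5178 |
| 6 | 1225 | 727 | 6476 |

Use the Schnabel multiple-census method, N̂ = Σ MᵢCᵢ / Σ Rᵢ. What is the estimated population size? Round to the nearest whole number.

Σ MᵢCᵢ = 0·1555 + 1555·1808 + 3106·2211 + 4686·863 + 5178·2474 + 6476·1225 = 0 + 2811440 + 6867366 + 4044018 + 12810372 + 7933100 = 34466296
Σ Rᵢ = 0 + 257 + 631 + 371 + 1176 + 727 = 3162
N̂ = 34466296 / 3162 ≈ 10900.2 → 10900

N ≈ 10,900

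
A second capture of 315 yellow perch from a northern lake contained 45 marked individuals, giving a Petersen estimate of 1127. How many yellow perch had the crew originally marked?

From N = M·C/R: M = N·R / C = 1127·45 / 315 = 50715 / 315 = 161.

M = 161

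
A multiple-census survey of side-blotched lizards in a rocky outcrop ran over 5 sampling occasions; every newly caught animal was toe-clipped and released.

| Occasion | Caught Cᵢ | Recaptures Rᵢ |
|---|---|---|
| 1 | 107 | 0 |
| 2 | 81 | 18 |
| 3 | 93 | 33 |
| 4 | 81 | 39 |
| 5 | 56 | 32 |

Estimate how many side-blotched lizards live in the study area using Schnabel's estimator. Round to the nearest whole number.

Marked at large before each occasion: Mᵢ = Σⱼ<ᵢ (Cⱼ − Rⱼ) → M1=0, M2=107, M3=170, M4=230, M5=272
Σ MᵢCᵢ = 0·107 + 107·81 + 170·93 + 230·81 + 272·56 = 0 + 8667 + 15810 + 18630 + 15232 = 58339
Σ Rᵢ = 0 + 18 + 33 + 39 + 32 = 122
N̂ = 58339 / 122 ≈ 478.2 → 478

N ≈ 478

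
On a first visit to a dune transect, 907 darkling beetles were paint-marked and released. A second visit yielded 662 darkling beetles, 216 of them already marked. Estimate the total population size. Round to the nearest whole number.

N = (907 × 662) / 216 = 600434 / 216 ≈ 2779.8 → 2780

N ≈ 2780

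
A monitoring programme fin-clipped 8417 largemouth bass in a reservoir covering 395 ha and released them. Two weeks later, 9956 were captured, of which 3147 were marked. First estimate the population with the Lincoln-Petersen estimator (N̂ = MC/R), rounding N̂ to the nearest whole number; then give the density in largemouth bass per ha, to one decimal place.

N̂ = 8417·9956/3147 = 83799652/3147 ≈ 26628.4 → 26628
Density = N̂ / area = 26628 / 395 ≈ 67.41 → 67.4 per ha

density ≈ 67.4 largemouth bass per ha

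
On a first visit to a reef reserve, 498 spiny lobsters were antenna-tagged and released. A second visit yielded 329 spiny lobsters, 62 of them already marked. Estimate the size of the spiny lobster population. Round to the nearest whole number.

N ≈ 2643

N = (498 × 329) / 62 = 163842 / 62 ≈ 2642.6 → 2643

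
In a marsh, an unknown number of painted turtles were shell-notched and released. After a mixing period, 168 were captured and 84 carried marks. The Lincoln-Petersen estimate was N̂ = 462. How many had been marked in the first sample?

From N = M·C/R: M = N·R / C = 462·84 / 168 = 38808 / 168 = 231.

M = 231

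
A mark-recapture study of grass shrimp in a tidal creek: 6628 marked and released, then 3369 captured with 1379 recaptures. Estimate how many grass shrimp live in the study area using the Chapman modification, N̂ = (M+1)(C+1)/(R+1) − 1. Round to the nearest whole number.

N ≈ 16,187

N̂ = (6628+1)(3369+1)/(1379+1) − 1 = 6629·3370/1380 − 1
= 22339730/1380 − 1 ≈ 16188.2 − 1 ≈ 16187.2 → 16187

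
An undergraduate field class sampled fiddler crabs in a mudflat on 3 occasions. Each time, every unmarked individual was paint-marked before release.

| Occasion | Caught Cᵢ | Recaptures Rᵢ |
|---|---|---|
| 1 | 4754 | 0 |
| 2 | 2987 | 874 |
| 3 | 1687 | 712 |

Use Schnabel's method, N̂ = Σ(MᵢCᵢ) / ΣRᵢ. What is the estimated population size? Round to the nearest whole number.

Marked at large before each occasion: Mᵢ = Σⱼ<ᵢ (Cⱼ − Rⱼ) → M1=0, M2=4754, M3=6867
Σ MᵢCᵢ = 0·4754 + 4754·2987 + 6867·1687 = 0 + 14200198 + 11584629 = 25784827
Σ Rᵢ = 0 + 874 + 712 = 1586
N̂ = 25784827 / 1586 ≈ 16257.8 → 16258

N ≈ 16,258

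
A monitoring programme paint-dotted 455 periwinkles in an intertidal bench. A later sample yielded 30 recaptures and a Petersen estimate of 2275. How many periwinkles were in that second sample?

From N = M·C/R: C = N·R / M = 2275·30 / 455 = 68250 / 455 = 150.

C = 150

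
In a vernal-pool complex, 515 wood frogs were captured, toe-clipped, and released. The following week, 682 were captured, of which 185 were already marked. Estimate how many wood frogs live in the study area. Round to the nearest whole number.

The marked fraction in the recapture sample should equal the marked fraction in the population: 185/682 = 515/N.
N = (515 × 682) / 185 = 351230 / 185 ≈ 1898.5 → 1899

N ≈ 1899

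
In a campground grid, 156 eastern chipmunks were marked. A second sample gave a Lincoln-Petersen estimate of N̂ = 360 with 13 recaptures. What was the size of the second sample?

From N = M·C/R: C = N·R / M = 360·13 / 156 = 4680 / 156 = 30.

C = 30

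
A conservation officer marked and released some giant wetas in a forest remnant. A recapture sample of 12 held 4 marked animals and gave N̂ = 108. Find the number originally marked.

M = 36

From N = M·C/R: M = N·R / C = 108·4 / 12 = 432 / 12 = 36.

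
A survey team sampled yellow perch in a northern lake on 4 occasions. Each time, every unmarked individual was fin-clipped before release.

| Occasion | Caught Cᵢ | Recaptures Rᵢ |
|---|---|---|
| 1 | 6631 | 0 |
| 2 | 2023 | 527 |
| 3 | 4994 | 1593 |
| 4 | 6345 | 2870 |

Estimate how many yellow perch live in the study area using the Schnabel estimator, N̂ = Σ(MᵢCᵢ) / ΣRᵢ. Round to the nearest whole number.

Marked at large before each occasion: Mᵢ = Σⱼ<ᵢ (Cⱼ − Rⱼ) → M1=0, M2=6631, M3=8127, M4=11528
Σ MᵢCᵢ = 0·6631 + 6631·2023 + 8127·4994 + 11528·6345 = 0 + 13414513 + 40586238 + 73145160 = 127145911
Σ Rᵢ = 0 + 527 + 1593 + 2870 = 4990
N̂ = 127145911 / 4990 ≈ 25480.1 → 25480

N ≈ 25,480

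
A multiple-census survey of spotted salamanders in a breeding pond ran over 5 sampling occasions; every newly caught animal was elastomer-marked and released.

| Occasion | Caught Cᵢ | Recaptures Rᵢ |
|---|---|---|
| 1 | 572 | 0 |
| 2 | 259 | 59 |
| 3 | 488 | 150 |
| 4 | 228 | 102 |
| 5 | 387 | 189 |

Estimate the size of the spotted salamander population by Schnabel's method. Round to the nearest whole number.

Marked at large before each occasion: Mᵢ = Σⱼ<ᵢ (Cⱼ − Rⱼ) → M1=0, M2=572, M3=772, M4=1110, M5=1236
Σ MᵢCᵢ = 0·572 + 572·259 + 772·488 + 1110·228 + 1236·387 = 0 + 148148 + 376736 + 253080 + 478332 = 1256296
Σ Rᵢ = 0 + 59 + 150 + 102 + 189 = 500
N̂ = 1256296 / 500 ≈ 2512.6 → 2513

N ≈ 2513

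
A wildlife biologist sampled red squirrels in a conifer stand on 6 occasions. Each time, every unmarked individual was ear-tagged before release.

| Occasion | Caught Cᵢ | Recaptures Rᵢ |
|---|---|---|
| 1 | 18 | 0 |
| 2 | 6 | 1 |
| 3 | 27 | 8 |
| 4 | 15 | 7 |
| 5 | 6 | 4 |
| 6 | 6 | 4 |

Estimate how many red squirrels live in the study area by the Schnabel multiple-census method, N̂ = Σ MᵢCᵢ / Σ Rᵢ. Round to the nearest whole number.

N ≈ 82

Marked at large before each occasion: Mᵢ = Σⱼ<ᵢ (Cⱼ − Rⱼ) → M1=0, M2=18, M3=23, M4=42, M5=50, M6=52
Σ MᵢCᵢ = 0·18 + 18·6 + 23·27 + 42·15 + 50·6 + 52·6 = 0 + 108 + 621 + 630 + 300 + 312 = 1971
Σ Rᵢ = 0 + 1 + 8 + 7 + 4 + 4 = 24
N̂ = 1971 / 24 ≈ 82.1 → 82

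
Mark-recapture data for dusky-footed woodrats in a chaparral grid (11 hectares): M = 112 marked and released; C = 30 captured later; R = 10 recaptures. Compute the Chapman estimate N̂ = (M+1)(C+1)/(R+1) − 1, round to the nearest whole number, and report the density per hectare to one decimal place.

density ≈ 28.8 dusky-footed woodrats per hectare

N̂ = 113·31/11 − 1 = 3503/11 − 1 ≈ 317.45 → 317
Density = N̂ / area = 317 / 11 ≈ 28.82 → 28.8 per hectare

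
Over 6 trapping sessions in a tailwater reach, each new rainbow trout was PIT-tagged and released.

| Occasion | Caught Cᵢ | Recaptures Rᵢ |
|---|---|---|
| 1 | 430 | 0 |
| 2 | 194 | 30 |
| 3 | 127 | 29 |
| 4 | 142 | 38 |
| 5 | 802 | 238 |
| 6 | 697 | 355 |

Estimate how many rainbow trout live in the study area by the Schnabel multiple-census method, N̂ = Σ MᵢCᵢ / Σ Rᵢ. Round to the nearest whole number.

N ≈ 2672

Marked at large before each occasion: Mᵢ = Σⱼ<ᵢ (Cⱼ − Rⱼ) → M1=0, M2=430, M3=594, M4=692, M5=796, M6=1360
Σ MᵢCᵢ = 0·430 + 430·194 + 594·127 + 692·142 + 796·802 + 1360·697 = 0 + 83420 + 75438 + 98264 + 638392 + 947920 = 1843434
Σ Rᵢ = 0 + 30 + 29 + 38 + 238 + 355 = 690
N̂ = 1843434 / 690 ≈ 2671.6 → 2672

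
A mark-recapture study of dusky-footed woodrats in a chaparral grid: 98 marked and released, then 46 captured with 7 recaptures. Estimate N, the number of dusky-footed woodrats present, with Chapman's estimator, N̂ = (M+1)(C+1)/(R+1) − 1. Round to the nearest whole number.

N ≈ 581

N̂ = (98+1)(46+1)/(7+1) − 1 = 99·47/8 − 1
= 4653/8 − 1 ≈ 581.6 − 1 ≈ 580.6 → 581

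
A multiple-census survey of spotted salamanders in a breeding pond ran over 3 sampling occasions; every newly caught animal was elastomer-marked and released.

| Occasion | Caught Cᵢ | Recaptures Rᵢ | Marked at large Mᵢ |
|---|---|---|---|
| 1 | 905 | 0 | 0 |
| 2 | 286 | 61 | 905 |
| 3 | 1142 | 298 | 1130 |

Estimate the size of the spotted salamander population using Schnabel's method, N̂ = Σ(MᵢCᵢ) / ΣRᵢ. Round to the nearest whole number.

N ≈ 4316

Σ MᵢCᵢ = 0·905 + 905·286 + 1130·1142 = 0 + 258830 + 1290460 = 1549290
Σ Rᵢ = 0 + 61 + 298 = 359
N̂ = 1549290 / 359 ≈ 4315.6 → 4316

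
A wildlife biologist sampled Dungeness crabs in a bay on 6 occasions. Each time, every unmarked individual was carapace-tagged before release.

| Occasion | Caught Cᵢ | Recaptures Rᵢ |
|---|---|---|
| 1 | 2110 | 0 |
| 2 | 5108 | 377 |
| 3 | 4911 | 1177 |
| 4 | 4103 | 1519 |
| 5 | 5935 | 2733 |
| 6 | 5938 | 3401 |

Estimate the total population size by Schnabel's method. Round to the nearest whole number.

Marked at large before each occasion: Mᵢ = Σⱼ<ᵢ (Cⱼ − Rⱼ) → M1=0, M2=2110, M3=6841, M4=10575, M5=13159, M6=16361
Σ MᵢCᵢ = 0·2110 + 2110·5108 + 6841·4911 + 10575·4103 + 13159·5935 + 16361·5938 = 0 + 10777880 + 33596151 + 43389225 + 78098665 + 97151618 = 263013539
Σ Rᵢ = 0 + 377 + 1177 + 1519 + 2733 + 3401 = 9207
N̂ = 263013539 / 9207 ≈ 28566.7 → 28567

N ≈ 28,567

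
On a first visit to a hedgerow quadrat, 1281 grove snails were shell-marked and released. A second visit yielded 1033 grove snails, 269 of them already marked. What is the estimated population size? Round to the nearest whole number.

N ≈ 4919

N = (1281 × 1033) / 269 = 1323273 / 269 ≈ 4919.2 → 4919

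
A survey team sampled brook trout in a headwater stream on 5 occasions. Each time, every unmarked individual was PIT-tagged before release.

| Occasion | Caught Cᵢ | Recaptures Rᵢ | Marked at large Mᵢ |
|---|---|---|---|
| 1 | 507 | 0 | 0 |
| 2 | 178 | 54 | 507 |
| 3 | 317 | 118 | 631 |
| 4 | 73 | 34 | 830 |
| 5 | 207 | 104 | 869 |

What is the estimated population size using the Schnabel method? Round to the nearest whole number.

Σ MᵢCᵢ = 0·507 + 507·178 + 631·317 + 830·73 + 869·207 = 0 + 90246 + 200027 + 60590 + 179883 = 530746
Σ Rᵢ = 0 + 54 + 118 + 34 + 104 = 310
N̂ = 530746 / 310 ≈ 1712.1 → 1712

N ≈ 1712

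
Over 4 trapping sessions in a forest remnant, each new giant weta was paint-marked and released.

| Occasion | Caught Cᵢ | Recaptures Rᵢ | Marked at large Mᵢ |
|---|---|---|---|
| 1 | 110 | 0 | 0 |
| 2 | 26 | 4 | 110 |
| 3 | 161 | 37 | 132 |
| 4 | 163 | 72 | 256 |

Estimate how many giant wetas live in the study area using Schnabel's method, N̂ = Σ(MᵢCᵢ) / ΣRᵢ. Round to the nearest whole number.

N ≈ 583

Σ MᵢCᵢ = 0·110 + 110·26 + 132·161 + 256·163 = 0 + 2860 + 21252 + 41728 = 65840
Σ Rᵢ = 0 + 4 + 37 + 72 = 113
N̂ = 65840 / 113 ≈ 582.7 → 583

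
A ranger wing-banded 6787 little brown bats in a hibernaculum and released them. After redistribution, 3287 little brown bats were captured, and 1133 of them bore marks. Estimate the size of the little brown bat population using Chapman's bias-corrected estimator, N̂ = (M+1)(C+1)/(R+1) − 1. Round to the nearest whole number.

N ≈ 19,681

N̂ = (6787+1)(3287+1)/(1133+1) − 1 = 6788·3288/1134 − 1
= 22318944/1134 − 1 ≈ 19681.6 − 1 ≈ 19680.6 → 19681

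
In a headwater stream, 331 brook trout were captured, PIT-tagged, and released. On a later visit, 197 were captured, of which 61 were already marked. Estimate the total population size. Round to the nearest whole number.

N = (331 × 197) / 61 = 65207 / 61 ≈ 1069.0 → 1069

N ≈ 1069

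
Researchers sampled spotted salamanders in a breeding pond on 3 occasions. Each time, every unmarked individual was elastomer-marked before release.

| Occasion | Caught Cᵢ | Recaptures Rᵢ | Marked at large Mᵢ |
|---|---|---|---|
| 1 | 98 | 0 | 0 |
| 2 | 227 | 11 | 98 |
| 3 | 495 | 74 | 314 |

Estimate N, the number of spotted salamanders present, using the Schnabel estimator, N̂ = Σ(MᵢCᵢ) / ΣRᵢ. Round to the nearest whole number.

Σ MᵢCᵢ = 0·98 + 98·227 + 314·495 = 0 + 22246 + 155430 = 177676
Σ Rᵢ = 0 + 11 + 74 = 85
N̂ = 177676 / 85 ≈ 2090.3 → 2090

N ≈ 2090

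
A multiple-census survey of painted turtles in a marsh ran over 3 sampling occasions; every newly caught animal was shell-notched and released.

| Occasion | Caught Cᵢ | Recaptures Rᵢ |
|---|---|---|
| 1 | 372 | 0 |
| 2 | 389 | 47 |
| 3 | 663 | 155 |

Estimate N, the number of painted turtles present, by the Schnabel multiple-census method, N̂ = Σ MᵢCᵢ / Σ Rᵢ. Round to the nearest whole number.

Marked at large before each occasion: Mᵢ = Σⱼ<ᵢ (Cⱼ − Rⱼ) → M1=0, M2=372, M3=714
Σ MᵢCᵢ = 0·372 + 372·389 + 714·663 = 0 + 144708 + 473382 = 618090
Σ Rᵢ = 0 + 47 + 155 = 202
N̂ = 618090 / 202 ≈ 3059.9 → 3060

N ≈ 3060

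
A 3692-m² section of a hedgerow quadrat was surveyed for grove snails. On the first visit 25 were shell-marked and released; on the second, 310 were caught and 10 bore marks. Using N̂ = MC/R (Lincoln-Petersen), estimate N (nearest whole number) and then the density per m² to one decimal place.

N̂ = 25·310/10 = 7750/10 = 775
Density = N̂ / area = 775 / 3692 ≈ 0.21 → 0.2 per m²

density ≈ 0.2 grove snails per m²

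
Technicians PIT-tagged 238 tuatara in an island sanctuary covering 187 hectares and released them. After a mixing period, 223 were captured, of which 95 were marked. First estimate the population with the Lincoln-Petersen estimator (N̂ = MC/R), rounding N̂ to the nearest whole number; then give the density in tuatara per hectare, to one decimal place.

density ≈ 3.0 tuatara per hectare

N̂ = 238·223/95 = 53074/95 ≈ 558.7 → 559
Density = N̂ / area = 559 / 187 ≈ 2.99 → 3.0 per hectare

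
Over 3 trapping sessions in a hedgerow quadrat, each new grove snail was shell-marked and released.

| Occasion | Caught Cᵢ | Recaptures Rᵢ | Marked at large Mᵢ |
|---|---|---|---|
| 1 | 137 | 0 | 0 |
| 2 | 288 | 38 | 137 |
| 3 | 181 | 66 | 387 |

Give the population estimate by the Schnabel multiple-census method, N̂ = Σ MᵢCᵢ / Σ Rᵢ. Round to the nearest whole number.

Σ MᵢCᵢ = 0·137 + 137·288 + 387·181 = 0 + 39456 + 70047 = 109503
Σ Rᵢ = 0 + 38 + 66 = 104
N̂ = 109503 / 104 ≈ 1052.9 → 1053

N ≈ 1053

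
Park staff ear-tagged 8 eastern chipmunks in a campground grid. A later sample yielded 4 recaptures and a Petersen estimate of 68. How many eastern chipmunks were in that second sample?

C = 34

From N = M·C/R: C = N·R / M = 68·4 / 8 = 272 / 8 = 34.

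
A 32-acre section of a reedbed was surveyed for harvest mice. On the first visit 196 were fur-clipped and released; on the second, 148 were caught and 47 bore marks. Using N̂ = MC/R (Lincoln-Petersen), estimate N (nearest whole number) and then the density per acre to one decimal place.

N̂ = 196·148/47 = 29008/47 ≈ 617.2 → 617
Density = N̂ / area = 617 / 32 ≈ 19.28 → 19.3 per acre

density ≈ 19.3 harvest mice per acre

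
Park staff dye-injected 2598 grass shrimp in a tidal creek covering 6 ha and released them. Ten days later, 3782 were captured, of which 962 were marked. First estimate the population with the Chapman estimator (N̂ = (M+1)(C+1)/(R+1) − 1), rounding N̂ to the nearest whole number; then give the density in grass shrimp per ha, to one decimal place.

density ≈ 1701.5 grass shrimp per ha

N̂ = 2599·3783/963 − 1 = 9832017/963 − 1 ≈ 10208.8 → 10209
Density = N̂ / area = 10209 / 6 ≈ 1701.50 → 1701.5 per ha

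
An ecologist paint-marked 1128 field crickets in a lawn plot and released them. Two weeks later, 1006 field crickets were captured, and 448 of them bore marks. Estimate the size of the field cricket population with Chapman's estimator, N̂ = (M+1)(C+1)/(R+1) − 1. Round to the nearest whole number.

N ≈ 2531

N̂ = (1128+1)(1006+1)/(448+1) − 1 = 1129·1007/449 − 1
= 1136903/449 − 1 ≈ 2532.1 − 1 ≈ 2531.1 → 2531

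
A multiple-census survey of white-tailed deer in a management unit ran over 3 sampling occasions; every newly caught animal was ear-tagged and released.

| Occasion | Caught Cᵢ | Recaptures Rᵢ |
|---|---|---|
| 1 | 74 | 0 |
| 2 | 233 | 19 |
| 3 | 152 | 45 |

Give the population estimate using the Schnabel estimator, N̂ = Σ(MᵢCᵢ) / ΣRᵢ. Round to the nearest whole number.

N ≈ 953

Marked at large before each occasion: Mᵢ = Σⱼ<ᵢ (Cⱼ − Rⱼ) → M1=0, M2=74, M3=288
Σ MᵢCᵢ = 0·74 + 74·233 + 288·152 = 0 + 17242 + 43776 = 61018
Σ Rᵢ = 0 + 19 + 45 = 64
N̂ = 61018 / 64 ≈ 953.4 → 953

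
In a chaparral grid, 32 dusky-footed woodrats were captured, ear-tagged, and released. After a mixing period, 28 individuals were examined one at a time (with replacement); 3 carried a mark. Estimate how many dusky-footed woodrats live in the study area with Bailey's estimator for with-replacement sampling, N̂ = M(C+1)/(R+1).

N = 232

N̂ = 32·(28+1)/(3+1) = 32·29/4 = 928/4 = 232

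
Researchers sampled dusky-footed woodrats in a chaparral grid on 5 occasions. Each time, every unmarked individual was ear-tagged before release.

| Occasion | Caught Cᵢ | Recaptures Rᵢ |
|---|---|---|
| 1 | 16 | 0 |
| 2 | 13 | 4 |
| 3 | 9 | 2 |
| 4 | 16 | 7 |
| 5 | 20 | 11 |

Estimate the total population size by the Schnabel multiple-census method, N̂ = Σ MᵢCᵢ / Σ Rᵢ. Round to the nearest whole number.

N ≈ 74

Marked at large before each occasion: Mᵢ = Σⱼ<ᵢ (Cⱼ − Rⱼ) → M1=0, M2=16, M3=25, M4=32, M5=41
Σ MᵢCᵢ = 0·16 + 16·13 + 25·9 + 32·16 + 41·20 = 0 + 208 + 225 + 512 + 820 = 1765
Σ Rᵢ = 0 + 4 + 2 + 7 + 11 = 24
N̂ = 1765 / 24 ≈ 73.5 → 74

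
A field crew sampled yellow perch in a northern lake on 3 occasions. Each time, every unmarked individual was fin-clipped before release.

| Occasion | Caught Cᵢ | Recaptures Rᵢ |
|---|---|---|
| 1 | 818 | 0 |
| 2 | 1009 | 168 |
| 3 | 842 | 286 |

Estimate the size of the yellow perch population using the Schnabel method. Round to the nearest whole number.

Marked at large before each occasion: Mᵢ = Σⱼ<ᵢ (Cⱼ − Rⱼ) → M1=0, M2=818, M3=1659
Σ MᵢCᵢ = 0·818 + 818·1009 + 1659·842 = 0 + 825362 + 1396878 = 2222240
Σ Rᵢ = 0 + 168 + 286 = 454
N̂ = 2222240 / 454 ≈ 4894.8 → 4895

N ≈ 4895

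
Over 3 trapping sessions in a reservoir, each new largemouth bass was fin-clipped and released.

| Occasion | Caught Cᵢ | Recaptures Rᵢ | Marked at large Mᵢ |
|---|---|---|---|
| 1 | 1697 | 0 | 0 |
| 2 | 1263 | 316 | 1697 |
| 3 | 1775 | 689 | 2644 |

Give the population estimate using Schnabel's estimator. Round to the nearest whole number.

N ≈ 6802

Σ MᵢCᵢ = 0·1697 + 1697·1263 + 2644·1775 = 0 + 2143311 + 4693100 = 6836411
Σ Rᵢ = 0 + 316 + 689 = 1005
N̂ = 6836411 / 1005 ≈ 6802.4 → 6802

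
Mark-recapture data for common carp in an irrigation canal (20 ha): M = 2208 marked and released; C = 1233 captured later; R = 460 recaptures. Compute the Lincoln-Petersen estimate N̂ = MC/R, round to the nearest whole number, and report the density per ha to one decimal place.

density ≈ 295.9 common carp per ha

N̂ = 2208·1233/460 = 2722464/460 ≈ 5918.4 → 5918
Density = N̂ / area = 5918 / 20 ≈ 295.90 → 295.9 per ha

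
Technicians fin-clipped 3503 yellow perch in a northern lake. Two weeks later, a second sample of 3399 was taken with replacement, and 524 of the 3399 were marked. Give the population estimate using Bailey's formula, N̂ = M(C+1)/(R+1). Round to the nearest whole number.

N̂ = 3503·(3399+1)/(524+1) = 3503·3400/525 = 11910200/525 ≈ 22686.1 → 22686

N ≈ 22,686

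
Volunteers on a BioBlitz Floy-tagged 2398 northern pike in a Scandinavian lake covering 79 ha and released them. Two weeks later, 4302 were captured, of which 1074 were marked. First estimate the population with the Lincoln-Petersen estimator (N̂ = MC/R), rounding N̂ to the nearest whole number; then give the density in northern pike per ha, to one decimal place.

density ≈ 121.6 northern pike per ha

N̂ = 2398·4302/1074 = 10316196/1074 ≈ 9605.4 → 9605
Density = N̂ / area = 9605 / 79 ≈ 121.58 → 121.6 per ha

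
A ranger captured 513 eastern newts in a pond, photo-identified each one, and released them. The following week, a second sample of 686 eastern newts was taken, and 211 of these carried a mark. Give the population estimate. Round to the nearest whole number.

N ≈ 1668

Lincoln-Petersen assumes M/N = R/C, so N = M·C / R.
N = (513 × 686) / 211 = 351918 / 211 ≈ 1667.9 → 1668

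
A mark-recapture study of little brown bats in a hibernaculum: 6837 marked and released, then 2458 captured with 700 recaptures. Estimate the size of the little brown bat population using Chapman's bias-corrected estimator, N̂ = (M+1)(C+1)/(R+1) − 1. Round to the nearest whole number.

N̂ = (6837+1)(2458+1)/(700+1) − 1 = 6838·2459/701 − 1
= 16814642/701 − 1 ≈ 23986.7 − 1 ≈ 23985.7 → 23986

N ≈ 23,986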